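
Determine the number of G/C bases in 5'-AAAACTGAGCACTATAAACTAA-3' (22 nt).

Base counts: G=2, C=4, T=4, A=12
Total G or C: 2 + 4 = 6

6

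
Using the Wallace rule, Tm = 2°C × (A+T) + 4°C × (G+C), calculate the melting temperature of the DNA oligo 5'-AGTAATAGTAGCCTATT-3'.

44°C

Base counts: G=3, T=6, C=2, A=6
AT pairs contribute 12, GC pairs contribute 5.
Tm = 2(12) + 4(5) = 24 + 20 = 44°C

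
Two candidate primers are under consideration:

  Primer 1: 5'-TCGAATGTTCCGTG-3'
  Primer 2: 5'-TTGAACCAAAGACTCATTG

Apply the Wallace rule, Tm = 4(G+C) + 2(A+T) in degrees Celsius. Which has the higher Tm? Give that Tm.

Primer 1: A+T=7, G+C=7 → Tm = 2(7)+4(7) = 42°C
Primer 2: A+T=12, G+C=7 → Tm = 2(12)+4(7) = 52°C
42°C vs 52°C → primer 2 is higher.

Primer 2, 52°C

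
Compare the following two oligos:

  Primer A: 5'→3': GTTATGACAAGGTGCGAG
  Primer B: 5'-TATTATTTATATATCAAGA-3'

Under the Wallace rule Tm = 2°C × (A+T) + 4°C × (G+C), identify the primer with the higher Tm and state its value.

Primer A: A+T=9, G+C=9 → Tm = 2(9)+4(9) = 54°C
Primer B: A+T=17, G+C=2 → Tm = 2(17)+4(2) = 42°C
54°C vs 42°C → primer A is higher.

Primer A, 54°C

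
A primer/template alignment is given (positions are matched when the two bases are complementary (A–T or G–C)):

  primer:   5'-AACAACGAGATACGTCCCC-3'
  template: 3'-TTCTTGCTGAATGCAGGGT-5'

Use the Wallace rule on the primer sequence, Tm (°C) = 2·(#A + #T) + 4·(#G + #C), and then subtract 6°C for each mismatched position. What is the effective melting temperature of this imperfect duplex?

Primer base counts: A=7, T=2, G=3, C=7 → A+T=9, G+C=10
Perfect-match Tm = 2(9) + 4(10) = 18 + 40 = 58°C
Mismatches (positions where the bases are not complementary): 4 (at positions 3, 9, 10, 19)
Effective Tm = 58 − 4×6 = 58 − 24 = 34°C

34°C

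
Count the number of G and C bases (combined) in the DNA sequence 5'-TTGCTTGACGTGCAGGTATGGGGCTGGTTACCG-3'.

19

Scanning the sequence gives G=13, C=6, T=10, A=4.
G+C = 13 + 6 = 19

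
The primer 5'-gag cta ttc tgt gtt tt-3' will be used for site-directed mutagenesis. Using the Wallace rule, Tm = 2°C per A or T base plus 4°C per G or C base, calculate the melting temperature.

46°C

Scanning the sequence gives G=4, T=9, C=2, A=2.
A+T = 11, G+C = 6
Tm = 2×11 + 4×6 = 46°C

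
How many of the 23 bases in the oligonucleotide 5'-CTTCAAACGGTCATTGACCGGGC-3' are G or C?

13

Scanning the sequence gives G=6, C=7, A=5, T=5.
G+C = 6 + 7 = 13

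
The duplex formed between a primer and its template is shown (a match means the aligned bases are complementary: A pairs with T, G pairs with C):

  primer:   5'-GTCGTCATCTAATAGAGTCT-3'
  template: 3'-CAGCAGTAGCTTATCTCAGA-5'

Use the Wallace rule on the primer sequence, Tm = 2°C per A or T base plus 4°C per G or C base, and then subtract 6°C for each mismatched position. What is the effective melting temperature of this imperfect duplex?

50°C

Primer base counts: A=5, T=7, G=4, C=4 → A+T=12, G+C=8
Perfect-match Tm = 2(12) + 4(8) = 24 + 32 = 56°C
Mismatches (positions where the bases are not complementary): 1 (at position 10)
Effective Tm = 56 − 1×6 = 56 − 6 = 50°C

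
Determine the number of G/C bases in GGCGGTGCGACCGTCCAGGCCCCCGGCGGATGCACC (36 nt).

29

Scanning the sequence gives A=4, T=3, C=15, G=14.
Total G or C: 14 + 15 = 29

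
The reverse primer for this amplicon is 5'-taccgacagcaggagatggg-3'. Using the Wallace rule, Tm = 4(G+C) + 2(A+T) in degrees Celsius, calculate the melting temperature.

Base counts: T=2, A=6, G=8, C=4
So N_AT = 8 and N_GC = 12.
Tm = 4·12 + 2·8 = 48 + 16 = 64°C

64°C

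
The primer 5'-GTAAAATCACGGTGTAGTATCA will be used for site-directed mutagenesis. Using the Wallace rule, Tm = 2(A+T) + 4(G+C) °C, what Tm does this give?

60°C

Base counts: A=8, G=5, T=6, C=3
AT pairs contribute 14, GC pairs contribute 8.
Tm = 2×14 + 4×8 = 60°C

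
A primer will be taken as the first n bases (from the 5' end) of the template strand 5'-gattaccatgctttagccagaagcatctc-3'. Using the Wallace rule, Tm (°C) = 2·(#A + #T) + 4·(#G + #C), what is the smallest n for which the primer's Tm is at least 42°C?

n = 16

First 15 bases: GATTACCATGCTTTA → Tm = 40°C (< 42°C)
First 16 bases: GATTACCATGCTTTAG → Tm = 44°C (≥ 42°C)
Since every base adds ≥2°C, Tm only increases with n, so the threshold is first crossed at n = 16.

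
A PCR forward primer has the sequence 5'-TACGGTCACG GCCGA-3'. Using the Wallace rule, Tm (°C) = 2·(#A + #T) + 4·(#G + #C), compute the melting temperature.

50°C

Scanning the sequence gives T=2, A=3, G=5, C=5.
So N_AT = 5 and N_GC = 10.
Tm = 2(5) + 4(10) = 10 + 40 = 50°C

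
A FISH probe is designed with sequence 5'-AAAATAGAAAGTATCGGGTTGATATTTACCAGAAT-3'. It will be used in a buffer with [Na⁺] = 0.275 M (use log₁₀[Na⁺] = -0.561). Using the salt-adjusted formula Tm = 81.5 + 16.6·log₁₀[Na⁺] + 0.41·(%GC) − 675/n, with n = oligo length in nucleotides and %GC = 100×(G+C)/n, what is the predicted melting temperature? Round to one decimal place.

64.6°C

Length n = 35. Base counts: A=15, T=10, C=3, G=7
G+C = 10, so %GC = 10/35 × 100 = 28.571%
Salt term: 16.6 × (-0.561) = -9.313
GC term: 0.41 × 28.571 = 11.714; length term: −675/35 = −19.286
Tm = 81.5 + (-9.313) + 11.714 − 19.286 = 64.615 → 64.6°C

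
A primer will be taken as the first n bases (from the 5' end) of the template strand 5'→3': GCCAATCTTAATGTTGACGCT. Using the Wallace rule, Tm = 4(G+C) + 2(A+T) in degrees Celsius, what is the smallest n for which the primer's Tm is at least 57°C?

First 19 bases: GCCAATCTTAATGTTGACG → Tm = 54°C (< 57°C)
First 20 bases: GCCAATCTTAATGTTGACGC → Tm = 58°C (≥ 57°C)
Each additional base adds 2°C (A/T) or 4°C (G/C), so Tm is non-decreasing in n; n = 20 is the first length to reach 57°C.

n = 20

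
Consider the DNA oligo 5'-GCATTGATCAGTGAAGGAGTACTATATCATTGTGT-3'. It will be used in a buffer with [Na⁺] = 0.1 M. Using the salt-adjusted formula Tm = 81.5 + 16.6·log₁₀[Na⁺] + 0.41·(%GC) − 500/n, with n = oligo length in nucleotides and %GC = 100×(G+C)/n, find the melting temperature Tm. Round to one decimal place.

65.8°C

Length n = 35. Scanning the sequence gives A=10, C=4, G=9, T=12.
G+C = 13, so %GC = 13/35 × 100 = 37.143%
Salt term: 16.6 × (-1) = -16.6
GC term: 0.41 × 37.143 = 15.229; length term: −500/35 = −14.286
Tm = 81.5 + (-16.6) + 15.229 − 14.286 = 65.843 → 65.8°C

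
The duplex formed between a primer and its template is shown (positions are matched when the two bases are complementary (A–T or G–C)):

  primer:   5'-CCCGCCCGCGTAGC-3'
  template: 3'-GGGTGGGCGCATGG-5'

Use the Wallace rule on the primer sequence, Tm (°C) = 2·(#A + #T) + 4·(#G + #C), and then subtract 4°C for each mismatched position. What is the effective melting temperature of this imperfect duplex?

Primer base counts: A=1, T=1, G=4, C=8 → A+T=2, G+C=12
Perfect-match Tm = 2(2) + 4(12) = 4 + 48 = 52°C
Mismatches (positions where the bases are not complementary): 2 (at positions 4, 13)
Effective Tm = 52 − 2×4 = 52 − 8 = 44°C

44°C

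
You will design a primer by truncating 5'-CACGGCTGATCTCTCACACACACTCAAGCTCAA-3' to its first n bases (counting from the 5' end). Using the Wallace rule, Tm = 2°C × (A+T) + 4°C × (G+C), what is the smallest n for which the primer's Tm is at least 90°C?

First 28 bases: CACGGCTGATCTCTCACACACACTCAAG → Tm = 86°C (< 90°C)
First 29 bases: CACGGCTGATCTCTCACACACACTCAAGC → Tm = 90°C (≥ 90°C)
Since every base adds ≥2°C, Tm only increases with n, so the threshold is first crossed at n = 29.

n = 29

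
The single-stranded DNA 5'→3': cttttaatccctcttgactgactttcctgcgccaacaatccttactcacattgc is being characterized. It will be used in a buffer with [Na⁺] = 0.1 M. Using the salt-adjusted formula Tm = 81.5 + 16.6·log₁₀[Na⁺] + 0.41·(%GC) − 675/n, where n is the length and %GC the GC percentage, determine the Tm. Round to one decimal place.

Length n = 54. Base counts: A=11, T=19, C=19, G=5
G+C = 24, so %GC = 24/54 × 100 = 44.444%
Salt term: 16.6 × (-1) = -16.6
GC term: 0.41 × 44.444 = 18.222; length term: −675/54 = −12.5
Tm = 81.5 + (-16.6) + 18.222 − 12.5 = 70.622 → 70.6°C

70.6°C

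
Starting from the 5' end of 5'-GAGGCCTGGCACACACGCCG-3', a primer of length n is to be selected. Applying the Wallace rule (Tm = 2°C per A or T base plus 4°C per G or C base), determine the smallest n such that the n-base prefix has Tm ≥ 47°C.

First 13 bases: GAGGCCTGGCACA → Tm = 44°C (< 47°C)
First 14 bases: GAGGCCTGGCACAC → Tm = 48°C (≥ 47°C)
Since every base adds ≥2°C, Tm only increases with n, so the threshold is first crossed at n = 14.

n = 14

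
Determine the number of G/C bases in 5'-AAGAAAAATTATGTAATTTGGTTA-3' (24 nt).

Scanning the sequence gives C=0, G=4, A=11, T=9.
Total G or C: 4 + 0 = 4

4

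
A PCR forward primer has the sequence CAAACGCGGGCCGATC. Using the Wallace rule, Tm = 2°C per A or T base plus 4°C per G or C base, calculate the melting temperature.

Base counts: C=6, A=4, G=5, T=1
So N_AT = 5 and N_GC = 11.
Tm = 2×5 + 4×11 = 54°C

54°C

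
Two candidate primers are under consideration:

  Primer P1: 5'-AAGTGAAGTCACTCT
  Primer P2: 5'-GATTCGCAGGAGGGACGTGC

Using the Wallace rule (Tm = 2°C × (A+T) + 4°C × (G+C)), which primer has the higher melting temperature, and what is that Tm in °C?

Primer P1: A+T=9, G+C=6 → Tm = 2(9)+4(6) = 42°C
Primer P2: A+T=7, G+C=13 → Tm = 2(7)+4(13) = 66°C
42°C vs 66°C → primer P2 is higher.

Primer P2, 66°C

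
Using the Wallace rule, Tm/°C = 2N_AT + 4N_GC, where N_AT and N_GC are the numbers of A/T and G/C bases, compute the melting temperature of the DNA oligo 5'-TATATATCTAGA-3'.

28°C

Counting bases: T=5, G=1, A=5, C=1
AT pairs contribute 10, GC pairs contribute 2.
Tm = 2×10 + 4×2 = 28°C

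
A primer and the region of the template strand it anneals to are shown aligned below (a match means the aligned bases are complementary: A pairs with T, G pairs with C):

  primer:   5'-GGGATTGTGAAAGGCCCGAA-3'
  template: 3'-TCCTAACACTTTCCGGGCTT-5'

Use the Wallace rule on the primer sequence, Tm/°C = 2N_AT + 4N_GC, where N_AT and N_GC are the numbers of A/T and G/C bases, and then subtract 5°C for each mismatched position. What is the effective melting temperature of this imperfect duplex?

Primer base counts: A=6, T=3, G=8, C=3 → A+T=9, G+C=11
Perfect-match Tm = 2(9) + 4(11) = 18 + 44 = 62°C
Mismatches (positions where the bases are not complementary): 1 (at position 1)
Effective Tm = 62 − 1×5 = 62 − 5 = 57°C

57°C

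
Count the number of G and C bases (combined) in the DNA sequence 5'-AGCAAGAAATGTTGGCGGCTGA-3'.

A=7, T=4, C=3, G=8
Total G or C: 8 + 3 = 11

11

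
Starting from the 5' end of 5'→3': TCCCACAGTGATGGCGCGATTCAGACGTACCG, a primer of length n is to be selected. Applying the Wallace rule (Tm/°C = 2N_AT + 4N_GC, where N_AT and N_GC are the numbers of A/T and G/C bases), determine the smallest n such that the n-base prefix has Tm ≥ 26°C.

n = 8

First 7 bases: TCCCACA → Tm = 22°C (< 26°C)
First 8 bases: TCCCACAG → Tm = 26°C (≥ 26°C)
Since every base adds ≥2°C, Tm only increases with n, so the threshold is first crossed at n = 8.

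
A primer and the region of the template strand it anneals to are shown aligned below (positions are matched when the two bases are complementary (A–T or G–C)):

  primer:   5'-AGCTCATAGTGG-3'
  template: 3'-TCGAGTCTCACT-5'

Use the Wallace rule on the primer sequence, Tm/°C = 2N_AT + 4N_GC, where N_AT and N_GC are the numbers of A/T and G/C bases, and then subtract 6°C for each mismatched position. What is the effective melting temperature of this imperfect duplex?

Primer base counts: A=3, T=3, G=4, C=2 → A+T=6, G+C=6
Perfect-match Tm = 2(6) + 4(6) = 12 + 24 = 36°C
Mismatches (positions where the bases are not complementary): 2 (at positions 7, 12)
Effective Tm = 36 − 2×6 = 36 − 12 = 24°C

24°C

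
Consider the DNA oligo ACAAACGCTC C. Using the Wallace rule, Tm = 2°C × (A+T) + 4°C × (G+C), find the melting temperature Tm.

34°C

Base counts: G=1, C=5, T=1, A=4
A+T = 5, G+C = 6
Tm = 2(5) + 4(6) = 10 + 24 = 34°C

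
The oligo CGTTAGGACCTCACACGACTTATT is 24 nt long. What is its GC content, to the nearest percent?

46%

Base counts: A=6, T=7, C=7, G=4
G+C = 4 + 7 = 11 out of 24 bases
%GC = 11/24 × 100 = 45.83% ≈ 46%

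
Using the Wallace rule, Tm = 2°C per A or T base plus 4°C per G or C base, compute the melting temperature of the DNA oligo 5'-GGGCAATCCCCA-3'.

Counting bases: T=1, C=5, A=3, G=3
A+T = 4, G+C = 8
Tm = 4·8 + 2·4 = 32 + 8 = 40°C

40°C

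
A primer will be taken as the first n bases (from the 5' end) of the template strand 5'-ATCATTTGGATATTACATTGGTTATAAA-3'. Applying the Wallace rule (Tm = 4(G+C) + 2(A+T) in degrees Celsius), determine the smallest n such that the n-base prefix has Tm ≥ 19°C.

n = 8

First 7 bases: ATCATTT → Tm = 16°C (< 19°C)
First 8 bases: ATCATTTG → Tm = 20°C (≥ 19°C)
Each additional base adds 2°C (A/T) or 4°C (G/C), so Tm is non-decreasing in n; n = 8 is the first length to reach 19°C.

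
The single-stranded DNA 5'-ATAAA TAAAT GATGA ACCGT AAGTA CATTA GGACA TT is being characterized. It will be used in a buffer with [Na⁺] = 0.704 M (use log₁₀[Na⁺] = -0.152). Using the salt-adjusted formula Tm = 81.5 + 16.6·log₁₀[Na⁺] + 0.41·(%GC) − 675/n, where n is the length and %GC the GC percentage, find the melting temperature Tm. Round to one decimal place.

Length n = 37. Counting bases: C=4, T=10, A=17, G=6
G+C = 10, so %GC = 10/37 × 100 = 27.027%
Salt term: 16.6 × (-0.152) = -2.523
GC term: 0.41 × 27.027 = 11.081; length term: −675/37 = −18.243
Tm = 81.5 + (-2.523) + 11.081 − 18.243 = 71.815 → 71.8°C

71.8°C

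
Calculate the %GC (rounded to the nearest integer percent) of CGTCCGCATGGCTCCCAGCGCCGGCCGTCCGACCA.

77%

Counting bases: T=4, G=10, A=4, C=17
G+C = 10 + 17 = 27 out of 35 bases
%GC = 27/35 × 100 = 77.14% ≈ 77%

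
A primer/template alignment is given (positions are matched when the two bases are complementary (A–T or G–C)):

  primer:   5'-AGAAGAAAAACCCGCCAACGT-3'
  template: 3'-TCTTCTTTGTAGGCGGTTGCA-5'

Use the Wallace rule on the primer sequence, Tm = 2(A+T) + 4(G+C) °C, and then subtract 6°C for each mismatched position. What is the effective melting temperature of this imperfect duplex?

50°C

Primer base counts: A=10, T=1, G=4, C=6 → A+T=11, G+C=10
Perfect-match Tm = 2(11) + 4(10) = 22 + 40 = 62°C
Mismatches (positions where the bases are not complementary): 2 (at positions 9, 11)
Effective Tm = 62 − 2×6 = 62 − 12 = 50°C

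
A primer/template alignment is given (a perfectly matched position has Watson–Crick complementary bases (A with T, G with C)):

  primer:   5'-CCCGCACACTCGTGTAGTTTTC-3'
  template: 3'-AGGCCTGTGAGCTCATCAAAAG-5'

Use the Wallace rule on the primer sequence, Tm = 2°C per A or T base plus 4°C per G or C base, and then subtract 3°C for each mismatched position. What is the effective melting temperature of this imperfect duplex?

59°C

Primer base counts: A=3, T=7, G=4, C=8 → A+T=10, G+C=12
Perfect-match Tm = 2(10) + 4(12) = 20 + 48 = 68°C
Mismatches (positions where the bases are not complementary): 3 (at positions 1, 5, 13)
Effective Tm = 68 − 3×3 = 68 − 9 = 59°C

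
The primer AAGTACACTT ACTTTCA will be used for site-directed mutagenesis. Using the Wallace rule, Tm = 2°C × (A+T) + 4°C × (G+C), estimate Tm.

44°C

Base counts: C=4, G=1, A=6, T=6
So N_AT = 12 and N_GC = 5.
Tm = 4·5 + 2·12 = 20 + 24 = 44°C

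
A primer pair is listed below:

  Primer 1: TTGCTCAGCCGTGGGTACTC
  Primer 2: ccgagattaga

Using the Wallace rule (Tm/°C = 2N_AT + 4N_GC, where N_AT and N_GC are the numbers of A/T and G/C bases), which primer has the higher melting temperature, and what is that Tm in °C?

Primer 1, 64°C

Primer 1: A+T=8, G+C=12 → Tm = 2(8)+4(12) = 64°C
Primer 2: A+T=6, G+C=5 → Tm = 2(6)+4(5) = 32°C
64°C vs 32°C → primer 1 is higher.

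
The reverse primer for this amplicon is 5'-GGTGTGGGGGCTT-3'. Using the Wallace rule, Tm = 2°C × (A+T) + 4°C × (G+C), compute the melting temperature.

C=1, T=4, A=0, G=8
AT pairs contribute 4, GC pairs contribute 9.
Tm = 2(4) + 4(9) = 8 + 36 = 44°C

44°C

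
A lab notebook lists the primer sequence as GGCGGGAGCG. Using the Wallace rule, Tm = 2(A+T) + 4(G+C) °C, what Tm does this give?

Counting bases: T=0, G=7, A=1, C=2
So N_AT = 1 and N_GC = 9.
Tm = 4·9 + 2·1 = 36 + 2 = 38°C

38°C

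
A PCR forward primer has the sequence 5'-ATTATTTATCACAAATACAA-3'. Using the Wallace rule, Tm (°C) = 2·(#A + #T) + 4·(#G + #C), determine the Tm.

C=3, T=7, G=0, A=10
A+T = 17, G+C = 3
Tm = 4·3 + 2·17 = 12 + 34 = 46°C

46°C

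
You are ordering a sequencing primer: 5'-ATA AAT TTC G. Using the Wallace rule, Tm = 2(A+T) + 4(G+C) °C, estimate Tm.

Base counts: A=4, G=1, C=1, T=4
A+T = 8, G+C = 2
Tm = 2×8 + 4×2 = 24°C

24°C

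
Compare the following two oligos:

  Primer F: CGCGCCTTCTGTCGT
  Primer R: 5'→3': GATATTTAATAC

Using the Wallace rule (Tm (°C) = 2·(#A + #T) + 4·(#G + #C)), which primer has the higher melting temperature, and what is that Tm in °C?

Primer F, 50°C

Primer F: A+T=5, G+C=10 → Tm = 2(5)+4(10) = 50°C
Primer R: A+T=10, G+C=2 → Tm = 2(10)+4(2) = 28°C
50°C vs 28°C → primer F is higher.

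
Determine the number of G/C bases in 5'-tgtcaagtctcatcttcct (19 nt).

8

Counting bases: C=6, A=3, G=2, T=8
G+C = 2 + 6 = 8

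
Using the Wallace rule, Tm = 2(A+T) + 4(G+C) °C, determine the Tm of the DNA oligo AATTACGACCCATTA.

40°C

Base counts: C=4, A=6, T=4, G=1
A+T = 10, G+C = 5
Tm = 4·5 + 2·10 = 20 + 20 = 40°C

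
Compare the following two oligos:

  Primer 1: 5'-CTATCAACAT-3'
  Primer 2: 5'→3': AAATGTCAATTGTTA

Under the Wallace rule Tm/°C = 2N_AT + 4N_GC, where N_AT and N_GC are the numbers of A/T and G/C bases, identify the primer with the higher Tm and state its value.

Primer 1: A+T=7, G+C=3 → Tm = 2(7)+4(3) = 26°C
Primer 2: A+T=12, G+C=3 → Tm = 2(12)+4(3) = 36°C
26°C vs 36°C → primer 2 is higher.

Primer 2, 36°C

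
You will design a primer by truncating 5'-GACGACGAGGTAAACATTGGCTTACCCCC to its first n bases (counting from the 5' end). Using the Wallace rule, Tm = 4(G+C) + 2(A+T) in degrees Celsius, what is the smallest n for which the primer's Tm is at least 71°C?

n = 25

First 24 bases: GACGACGAGGTAAACATTGGCTTA → Tm = 70°C (< 71°C)
First 25 bases: GACGACGAGGTAAACATTGGCTTAC → Tm = 74°C (≥ 71°C)
Each additional base adds 2°C (A/T) or 4°C (G/C), so Tm is non-decreasing in n; n = 25 is the first length to reach 71°C.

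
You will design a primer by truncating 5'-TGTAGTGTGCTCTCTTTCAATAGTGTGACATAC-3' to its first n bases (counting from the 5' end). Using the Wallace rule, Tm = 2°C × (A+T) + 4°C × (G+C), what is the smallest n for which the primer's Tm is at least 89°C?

n = 33

First 32 bases: TGTAGTGTGCTCTCTTTCAATAGTGTGACATA → Tm = 88°C (< 89°C)
First 33 bases: TGTAGTGTGCTCTCTTTCAATAGTGTGACATAC → Tm = 92°C (≥ 89°C)
Since every base adds ≥2°C, Tm only increases with n, so the threshold is first crossed at n = 33.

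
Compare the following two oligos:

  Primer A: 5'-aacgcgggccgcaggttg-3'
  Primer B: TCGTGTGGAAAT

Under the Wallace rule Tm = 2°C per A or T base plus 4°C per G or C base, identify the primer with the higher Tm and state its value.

Primer A: A+T=5, G+C=13 → Tm = 2(5)+4(13) = 62°C
Primer B: A+T=7, G+C=5 → Tm = 2(7)+4(5) = 34°C
62°C vs 34°C → primer A is higher.

Primer A, 62°C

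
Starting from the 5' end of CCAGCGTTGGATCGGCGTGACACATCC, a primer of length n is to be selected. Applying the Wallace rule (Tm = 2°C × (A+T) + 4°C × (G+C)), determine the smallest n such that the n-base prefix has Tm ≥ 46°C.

n = 14

First 13 bases: CCAGCGTTGGATC → Tm = 42°C (< 46°C)
First 14 bases: CCAGCGTTGGATCG → Tm = 46°C (≥ 46°C)
Since every base adds ≥2°C, Tm only increases with n, so the threshold is first crossed at n = 14.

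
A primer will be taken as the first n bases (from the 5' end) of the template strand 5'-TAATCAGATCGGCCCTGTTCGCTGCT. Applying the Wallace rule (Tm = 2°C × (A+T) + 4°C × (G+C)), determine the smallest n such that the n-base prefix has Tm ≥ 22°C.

First 8 bases: TAATCAGA → Tm = 20°C (< 22°C)
First 9 bases: TAATCAGAT → Tm = 22°C (≥ 22°C)
Since every base adds ≥2°C, Tm only increases with n, so the threshold is first crossed at n = 9.

n = 9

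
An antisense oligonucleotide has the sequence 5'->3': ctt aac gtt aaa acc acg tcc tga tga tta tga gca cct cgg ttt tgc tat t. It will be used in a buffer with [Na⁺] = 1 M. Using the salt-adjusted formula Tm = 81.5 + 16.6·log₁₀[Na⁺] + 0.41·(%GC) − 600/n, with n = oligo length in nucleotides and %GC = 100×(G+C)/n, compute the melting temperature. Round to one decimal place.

86.5°C

Length n = 52. Base counts: G=9, T=18, A=13, C=12
G+C = 21, so %GC = 21/52 × 100 = 40.385%
Salt term: 16.6 × (0) = 0
GC term: 0.41 × 40.385 = 16.558; length term: −600/52 = −11.538
Tm = 81.5 + (0) + 16.558 − 11.538 = 86.52 → 86.5°C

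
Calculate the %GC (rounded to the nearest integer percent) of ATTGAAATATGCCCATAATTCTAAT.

A=10, T=9, G=2, C=4
G+C = 2 + 4 = 6 out of 25 bases
%GC = 6/25 × 100 = 24% ≈ 24%

24%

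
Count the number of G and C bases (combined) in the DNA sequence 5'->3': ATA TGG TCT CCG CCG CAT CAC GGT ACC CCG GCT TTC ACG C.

25

Base counts: G=9, C=16, A=6, T=9
Total G or C: 9 + 16 = 25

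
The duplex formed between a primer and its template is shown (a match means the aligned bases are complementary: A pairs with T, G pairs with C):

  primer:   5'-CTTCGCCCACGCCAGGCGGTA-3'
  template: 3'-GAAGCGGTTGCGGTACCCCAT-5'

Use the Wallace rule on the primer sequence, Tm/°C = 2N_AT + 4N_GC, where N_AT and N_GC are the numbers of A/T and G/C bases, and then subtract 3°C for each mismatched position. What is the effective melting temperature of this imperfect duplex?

63°C

Primer base counts: A=3, T=3, G=6, C=9 → A+T=6, G+C=15
Perfect-match Tm = 2(6) + 4(15) = 12 + 60 = 72°C
Mismatches (positions where the bases are not complementary): 3 (at positions 8, 15, 17)
Effective Tm = 72 − 3×3 = 72 − 9 = 63°C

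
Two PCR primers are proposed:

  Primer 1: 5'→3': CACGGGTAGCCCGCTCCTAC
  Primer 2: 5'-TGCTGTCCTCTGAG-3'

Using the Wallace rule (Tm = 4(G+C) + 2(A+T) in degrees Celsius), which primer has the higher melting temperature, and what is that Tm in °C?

Primer 1, 68°C

Primer 1: A+T=6, G+C=14 → Tm = 2(6)+4(14) = 68°C
Primer 2: A+T=6, G+C=8 → Tm = 2(6)+4(8) = 44°C
68°C vs 44°C → primer 1 is higher.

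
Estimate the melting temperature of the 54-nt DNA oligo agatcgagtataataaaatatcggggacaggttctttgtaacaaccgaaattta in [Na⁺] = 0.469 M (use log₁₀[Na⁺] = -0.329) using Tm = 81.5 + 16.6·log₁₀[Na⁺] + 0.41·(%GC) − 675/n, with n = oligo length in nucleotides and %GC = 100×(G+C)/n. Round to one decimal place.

77.2°C

Length n = 54. Counting bases: A=21, G=11, T=15, C=7
G+C = 18, so %GC = 18/54 × 100 = 33.333%
Salt term: 16.6 × (-0.329) = -5.461
GC term: 0.41 × 33.333 = 13.667; length term: −675/54 = −12.5
Tm = 81.5 + (-5.461) + 13.667 − 12.5 = 77.206 → 77.2°C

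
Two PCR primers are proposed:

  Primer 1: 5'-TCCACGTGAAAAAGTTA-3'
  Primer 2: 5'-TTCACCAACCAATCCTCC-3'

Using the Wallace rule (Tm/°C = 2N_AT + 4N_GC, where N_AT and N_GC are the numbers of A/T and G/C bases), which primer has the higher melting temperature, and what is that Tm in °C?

Primer 1: A+T=11, G+C=6 → Tm = 2(11)+4(6) = 46°C
Primer 2: A+T=9, G+C=9 → Tm = 2(9)+4(9) = 54°C
46°C vs 54°C → primer 2 is higher.

Primer 2, 54°C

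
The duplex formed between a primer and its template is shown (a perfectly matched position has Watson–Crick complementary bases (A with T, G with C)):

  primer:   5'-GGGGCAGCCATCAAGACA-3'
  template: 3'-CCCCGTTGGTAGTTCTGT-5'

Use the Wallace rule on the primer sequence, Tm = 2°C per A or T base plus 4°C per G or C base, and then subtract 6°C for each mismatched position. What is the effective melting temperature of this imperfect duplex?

Primer base counts: A=6, T=1, G=6, C=5 → A+T=7, G+C=11
Perfect-match Tm = 2(7) + 4(11) = 14 + 44 = 58°C
Mismatches (positions where the bases are not complementary): 1 (at position 7)
Effective Tm = 58 − 1×6 = 58 − 6 = 52°C

52°C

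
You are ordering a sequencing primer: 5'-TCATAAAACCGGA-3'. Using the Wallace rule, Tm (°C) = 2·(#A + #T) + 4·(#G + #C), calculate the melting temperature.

Counting bases: G=2, C=3, T=2, A=6
So N_AT = 8 and N_GC = 5.
Tm = 4·5 + 2·8 = 20 + 16 = 36°C

36°C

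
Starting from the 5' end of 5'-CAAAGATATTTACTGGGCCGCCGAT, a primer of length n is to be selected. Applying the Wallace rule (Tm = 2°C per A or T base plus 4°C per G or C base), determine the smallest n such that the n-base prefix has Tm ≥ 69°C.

First 22 bases: CAAAGATATTTACTGGGCCGCC → Tm = 66°C (< 69°C)
First 23 bases: CAAAGATATTTACTGGGCCGCCG → Tm = 70°C (≥ 69°C)
Each additional base adds 2°C (A/T) or 4°C (G/C), so Tm is non-decreasing in n; n = 23 is the first length to reach 69°C.

n = 23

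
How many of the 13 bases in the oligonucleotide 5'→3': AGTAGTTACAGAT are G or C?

Scanning the sequence gives A=5, G=3, C=1, T=4.
G+C = 3 + 1 = 4

4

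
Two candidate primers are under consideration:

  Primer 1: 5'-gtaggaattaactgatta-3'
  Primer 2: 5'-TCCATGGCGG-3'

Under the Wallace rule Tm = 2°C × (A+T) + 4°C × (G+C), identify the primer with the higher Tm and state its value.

Primer 1: A+T=13, G+C=5 → Tm = 2(13)+4(5) = 46°C
Primer 2: A+T=3, G+C=7 → Tm = 2(3)+4(7) = 34°C
46°C vs 34°C → primer 1 is higher.

Primer 1, 46°C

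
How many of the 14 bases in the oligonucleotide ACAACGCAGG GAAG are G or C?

Scanning the sequence gives T=0, C=3, G=5, A=6.
G+C = 5 + 3 = 8

8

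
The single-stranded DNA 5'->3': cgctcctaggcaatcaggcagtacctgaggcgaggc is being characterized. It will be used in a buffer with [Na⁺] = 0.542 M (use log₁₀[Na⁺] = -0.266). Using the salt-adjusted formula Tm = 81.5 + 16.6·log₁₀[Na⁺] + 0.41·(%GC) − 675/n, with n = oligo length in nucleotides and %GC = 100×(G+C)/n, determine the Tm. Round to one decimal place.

Length n = 36. C=11, G=12, T=5, A=8
G+C = 23, so %GC = 23/36 × 100 = 63.889%
Salt term: 16.6 × (-0.266) = -4.416
GC term: 0.41 × 63.889 = 26.194; length term: −675/36 = −18.75
Tm = 81.5 + (-4.416) + 26.194 − 18.75 = 84.528 → 84.5°C

84.5°C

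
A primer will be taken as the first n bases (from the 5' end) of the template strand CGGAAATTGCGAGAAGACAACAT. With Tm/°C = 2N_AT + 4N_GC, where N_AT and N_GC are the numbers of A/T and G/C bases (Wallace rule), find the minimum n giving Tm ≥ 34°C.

First 10 bases: CGGAAATTGC → Tm = 30°C (< 34°C)
First 11 bases: CGGAAATTGCG → Tm = 34°C (≥ 34°C)
Since every base adds ≥2°C, Tm only increases with n, so the threshold is first crossed at n = 11.

n = 11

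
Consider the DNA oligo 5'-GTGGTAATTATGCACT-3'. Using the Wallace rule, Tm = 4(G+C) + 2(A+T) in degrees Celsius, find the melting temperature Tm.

44°C

G=4, T=6, C=2, A=4
So N_AT = 10 and N_GC = 6.
Tm = 2×10 + 4×6 = 44°C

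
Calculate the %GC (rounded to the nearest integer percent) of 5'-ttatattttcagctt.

Scanning the sequence gives A=3, G=1, C=2, T=9.
G+C = 1 + 2 = 3 out of 15 bases
%GC = 3/15 × 100 = 20% ≈ 20%

20%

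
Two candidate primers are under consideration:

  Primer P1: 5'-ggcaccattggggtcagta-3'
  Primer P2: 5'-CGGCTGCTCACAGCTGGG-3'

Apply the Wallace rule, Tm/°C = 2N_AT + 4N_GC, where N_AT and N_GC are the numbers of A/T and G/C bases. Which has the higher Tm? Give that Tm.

Primer P2, 62°C

Primer P1: A+T=8, G+C=11 → Tm = 2(8)+4(11) = 60°C
Primer P2: A+T=5, G+C=13 → Tm = 2(5)+4(13) = 62°C
60°C vs 62°C → primer P2 is higher.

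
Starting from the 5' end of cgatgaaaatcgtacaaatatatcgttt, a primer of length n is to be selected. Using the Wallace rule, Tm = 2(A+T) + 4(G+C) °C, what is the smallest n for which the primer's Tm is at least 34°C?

n = 12

First 11 bases: CGATGAAAATC → Tm = 30°C (< 34°C)
First 12 bases: CGATGAAAATCG → Tm = 34°C (≥ 34°C)
Each additional base adds 2°C (A/T) or 4°C (G/C), so Tm is non-decreasing in n; n = 12 is the first length to reach 34°C.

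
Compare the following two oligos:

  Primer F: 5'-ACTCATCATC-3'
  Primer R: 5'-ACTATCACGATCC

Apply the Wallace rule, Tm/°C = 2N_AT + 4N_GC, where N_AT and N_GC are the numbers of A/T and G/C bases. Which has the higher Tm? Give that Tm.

Primer R, 38°C

Primer F: A+T=6, G+C=4 → Tm = 2(6)+4(4) = 28°C
Primer R: A+T=7, G+C=6 → Tm = 2(7)+4(6) = 38°C
28°C vs 38°C → primer R is higher.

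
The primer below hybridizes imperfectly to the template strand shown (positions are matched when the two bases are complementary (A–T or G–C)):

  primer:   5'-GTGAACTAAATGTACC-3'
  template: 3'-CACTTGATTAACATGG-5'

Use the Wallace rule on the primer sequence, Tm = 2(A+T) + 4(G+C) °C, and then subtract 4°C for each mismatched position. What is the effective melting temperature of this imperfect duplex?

Primer base counts: A=6, T=4, G=3, C=3 → A+T=10, G+C=6
Perfect-match Tm = 2(10) + 4(6) = 20 + 24 = 44°C
Mismatches (positions where the bases are not complementary): 1 (at position 10)
Effective Tm = 44 − 1×4 = 44 − 4 = 40°C

40°C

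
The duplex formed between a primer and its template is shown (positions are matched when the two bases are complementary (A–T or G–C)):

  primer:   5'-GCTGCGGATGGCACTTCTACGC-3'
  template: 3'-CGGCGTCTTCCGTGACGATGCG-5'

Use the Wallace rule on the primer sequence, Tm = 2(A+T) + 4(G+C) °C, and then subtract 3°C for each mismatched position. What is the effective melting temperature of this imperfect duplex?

60°C

Primer base counts: A=3, T=5, G=7, C=7 → A+T=8, G+C=14
Perfect-match Tm = 2(8) + 4(14) = 16 + 56 = 72°C
Mismatches (positions where the bases are not complementary): 4 (at positions 3, 6, 9, 16)
Effective Tm = 72 − 4×3 = 72 − 12 = 60°C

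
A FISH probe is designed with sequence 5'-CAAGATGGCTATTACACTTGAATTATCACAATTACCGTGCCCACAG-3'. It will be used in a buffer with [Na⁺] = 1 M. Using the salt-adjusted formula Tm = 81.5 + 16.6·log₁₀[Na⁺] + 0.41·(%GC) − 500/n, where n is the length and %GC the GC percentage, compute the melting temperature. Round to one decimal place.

87.6°C

Length n = 46. Counting bases: T=12, C=12, G=7, A=15
G+C = 19, so %GC = 19/46 × 100 = 41.304%
Salt term: 16.6 × (0) = 0
GC term: 0.41 × 41.304 = 16.935; length term: −500/46 = −10.87
Tm = 81.5 + (0) + 16.935 − 10.87 = 87.565 → 87.6°C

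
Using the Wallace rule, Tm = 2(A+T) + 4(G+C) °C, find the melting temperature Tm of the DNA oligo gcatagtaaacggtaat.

46°C

Scanning the sequence gives T=4, C=2, G=4, A=7.
AT pairs contribute 11, GC pairs contribute 6.
Tm = 2(11) + 4(6) = 22 + 24 = 46°C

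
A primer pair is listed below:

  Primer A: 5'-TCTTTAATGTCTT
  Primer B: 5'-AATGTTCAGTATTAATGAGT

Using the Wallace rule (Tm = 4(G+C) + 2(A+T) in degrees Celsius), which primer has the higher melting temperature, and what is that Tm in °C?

Primer B, 50°C

Primer A: A+T=10, G+C=3 → Tm = 2(10)+4(3) = 32°C
Primer B: A+T=15, G+C=5 → Tm = 2(15)+4(5) = 50°C
32°C vs 50°C → primer B is higher.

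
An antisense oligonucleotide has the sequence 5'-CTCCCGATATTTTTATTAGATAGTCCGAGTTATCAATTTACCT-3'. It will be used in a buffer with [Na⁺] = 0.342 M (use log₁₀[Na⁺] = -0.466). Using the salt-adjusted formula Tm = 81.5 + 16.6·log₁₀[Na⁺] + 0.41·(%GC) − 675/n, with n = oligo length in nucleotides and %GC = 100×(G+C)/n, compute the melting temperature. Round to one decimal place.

71.4°C

Length n = 43. Counting bases: A=11, T=18, C=9, G=5
G+C = 14, so %GC = 14/43 × 100 = 32.558%
Salt term: 16.6 × (-0.466) = -7.736
GC term: 0.41 × 32.558 = 13.349; length term: −675/43 = −15.698
Tm = 81.5 + (-7.736) + 13.349 − 15.698 = 71.415 → 71.4°C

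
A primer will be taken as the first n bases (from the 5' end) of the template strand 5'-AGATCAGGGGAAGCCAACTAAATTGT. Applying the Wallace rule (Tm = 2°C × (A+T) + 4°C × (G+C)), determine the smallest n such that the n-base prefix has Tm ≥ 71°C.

n = 25

First 24 bases: AGATCAGGGGAAGCCAACTAAATT → Tm = 68°C (< 71°C)
First 25 bases: AGATCAGGGGAAGCCAACTAAATTG → Tm = 72°C (≥ 71°C)
Since every base adds ≥2°C, Tm only increases with n, so the threshold is first crossed at n = 25.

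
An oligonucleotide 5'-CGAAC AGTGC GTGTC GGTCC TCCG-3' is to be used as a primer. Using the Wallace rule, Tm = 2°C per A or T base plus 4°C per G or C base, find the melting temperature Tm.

Scanning the sequence gives T=5, C=8, A=3, G=8.
So N_AT = 8 and N_GC = 16.
Tm = 4·16 + 2·8 = 64 + 16 = 80°C

80°C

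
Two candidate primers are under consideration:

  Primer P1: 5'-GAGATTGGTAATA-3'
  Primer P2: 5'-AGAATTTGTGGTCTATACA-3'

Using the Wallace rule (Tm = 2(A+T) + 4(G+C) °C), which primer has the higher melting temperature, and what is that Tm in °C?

Primer P2, 50°C

Primer P1: A+T=9, G+C=4 → Tm = 2(9)+4(4) = 34°C
Primer P2: A+T=13, G+C=6 → Tm = 2(13)+4(6) = 50°C
34°C vs 50°C → primer P2 is higher.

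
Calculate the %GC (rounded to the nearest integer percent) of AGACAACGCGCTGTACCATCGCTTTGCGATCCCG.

59%

Base counts: C=12, G=8, A=7, T=7
G+C = 8 + 12 = 20 out of 34 bases
%GC = 20/34 × 100 = 58.82% ≈ 59%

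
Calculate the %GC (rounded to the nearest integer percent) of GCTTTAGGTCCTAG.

C=3, T=5, G=4, A=2
G+C = 4 + 3 = 7 out of 14 bases
%GC = 7/14 × 100 = 50% ≈ 50%

50%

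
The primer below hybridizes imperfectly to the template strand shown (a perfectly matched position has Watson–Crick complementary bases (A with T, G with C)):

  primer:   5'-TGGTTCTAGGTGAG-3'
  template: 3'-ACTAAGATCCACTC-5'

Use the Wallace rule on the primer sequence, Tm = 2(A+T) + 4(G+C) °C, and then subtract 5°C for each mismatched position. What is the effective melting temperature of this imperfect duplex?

Primer base counts: A=2, T=5, G=6, C=1 → A+T=7, G+C=7
Perfect-match Tm = 2(7) + 4(7) = 14 + 28 = 42°C
Mismatches (positions where the bases are not complementary): 1 (at position 3)
Effective Tm = 42 − 1×5 = 42 − 5 = 37°C

37°C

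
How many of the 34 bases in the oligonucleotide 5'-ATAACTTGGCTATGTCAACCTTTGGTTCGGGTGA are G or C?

Scanning the sequence gives G=9, C=6, T=12, A=7.
G+C = 9 + 6 = 15

15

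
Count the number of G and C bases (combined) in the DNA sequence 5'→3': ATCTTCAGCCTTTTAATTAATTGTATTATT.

6

A=8, T=16, G=2, C=4
Total G or C: 2 + 4 = 6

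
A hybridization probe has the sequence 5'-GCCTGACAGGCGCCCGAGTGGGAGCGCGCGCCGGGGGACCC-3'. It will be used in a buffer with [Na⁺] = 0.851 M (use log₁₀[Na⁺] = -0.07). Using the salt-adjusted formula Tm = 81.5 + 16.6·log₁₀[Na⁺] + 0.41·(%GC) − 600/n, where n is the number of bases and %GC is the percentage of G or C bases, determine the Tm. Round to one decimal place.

99.7°C

Length n = 41. Base counts: T=2, G=19, A=5, C=15
G+C = 34, so %GC = 34/41 × 100 = 82.927%
Salt term: 16.6 × (-0.07) = -1.162
GC term: 0.41 × 82.927 = 34; length term: −600/41 = −14.634
Tm = 81.5 + (-1.162) + 34 − 14.634 = 99.704 → 99.7°C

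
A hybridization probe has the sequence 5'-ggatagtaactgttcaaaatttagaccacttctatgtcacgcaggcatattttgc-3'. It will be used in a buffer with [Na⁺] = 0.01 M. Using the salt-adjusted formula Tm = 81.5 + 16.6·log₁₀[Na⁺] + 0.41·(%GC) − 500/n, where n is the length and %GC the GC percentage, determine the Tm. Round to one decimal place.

Length n = 55. Counting bases: T=18, A=16, G=10, C=11
G+C = 21, so %GC = 21/55 × 100 = 38.182%
Salt term: 16.6 × (-2) = -33.2
GC term: 0.41 × 38.182 = 15.655; length term: −500/55 = −9.091
Tm = 81.5 + (-33.2) + 15.655 − 9.091 = 54.864 → 54.9°C

54.9°C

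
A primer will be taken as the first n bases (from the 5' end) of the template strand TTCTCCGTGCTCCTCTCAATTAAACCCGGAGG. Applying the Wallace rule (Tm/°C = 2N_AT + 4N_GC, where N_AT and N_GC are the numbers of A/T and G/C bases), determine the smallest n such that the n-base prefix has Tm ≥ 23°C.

First 7 bases: TTCTCCG → Tm = 22°C (< 23°C)
First 8 bases: TTCTCCGT → Tm = 24°C (≥ 23°C)
Each additional base adds 2°C (A/T) or 4°C (G/C), so Tm is non-decreasing in n; n = 8 is the first length to reach 23°C.

n = 8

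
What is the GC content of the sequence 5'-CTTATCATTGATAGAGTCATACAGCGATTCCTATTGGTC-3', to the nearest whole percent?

38%

Base counts: C=8, T=14, G=7, A=10
G+C = 7 + 8 = 15 out of 39 bases
%GC = 15/39 × 100 = 38.46% ≈ 38%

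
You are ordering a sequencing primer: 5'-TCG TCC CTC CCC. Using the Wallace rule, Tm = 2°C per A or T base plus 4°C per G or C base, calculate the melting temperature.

42°C

Counting bases: G=1, C=8, T=3, A=0
So N_AT = 3 and N_GC = 9.
Tm = 4·9 + 2·3 = 36 + 6 = 42°C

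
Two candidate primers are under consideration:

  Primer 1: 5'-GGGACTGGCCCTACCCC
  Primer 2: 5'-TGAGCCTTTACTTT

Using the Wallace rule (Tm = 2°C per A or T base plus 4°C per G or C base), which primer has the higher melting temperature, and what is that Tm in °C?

Primer 1: A+T=4, G+C=13 → Tm = 2(4)+4(13) = 60°C
Primer 2: A+T=9, G+C=5 → Tm = 2(9)+4(5) = 38°C
60°C vs 38°C → primer 1 is higher.

Primer 1, 60°C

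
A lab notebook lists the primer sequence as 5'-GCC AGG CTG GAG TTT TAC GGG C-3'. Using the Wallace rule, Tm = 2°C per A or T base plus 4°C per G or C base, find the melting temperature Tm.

72°C

C=5, G=9, T=5, A=3
So N_AT = 8 and N_GC = 14.
Tm = 4·14 + 2·8 = 56 + 16 = 72°C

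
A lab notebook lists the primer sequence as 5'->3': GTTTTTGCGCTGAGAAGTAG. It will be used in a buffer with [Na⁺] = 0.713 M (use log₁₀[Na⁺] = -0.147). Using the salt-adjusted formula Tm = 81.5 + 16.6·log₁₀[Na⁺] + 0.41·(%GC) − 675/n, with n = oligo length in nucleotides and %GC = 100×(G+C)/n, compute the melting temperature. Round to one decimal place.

Length n = 20. Counting bases: G=7, C=2, T=7, A=4
G+C = 9, so %GC = 9/20 × 100 = 45%
Salt term: 16.6 × (-0.147) = -2.44
GC term: 0.41 × 45 = 18.45; length term: −675/20 = −33.75
Tm = 81.5 + (-2.44) + 18.45 − 33.75 = 63.76 → 63.8°C

63.8°C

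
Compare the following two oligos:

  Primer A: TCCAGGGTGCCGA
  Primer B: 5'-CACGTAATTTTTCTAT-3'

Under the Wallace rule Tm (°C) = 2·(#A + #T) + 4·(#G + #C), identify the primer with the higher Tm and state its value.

Primer A, 44°C

Primer A: A+T=4, G+C=9 → Tm = 2(4)+4(9) = 44°C
Primer B: A+T=12, G+C=4 → Tm = 2(12)+4(4) = 40°C
44°C vs 40°C → primer A is higher.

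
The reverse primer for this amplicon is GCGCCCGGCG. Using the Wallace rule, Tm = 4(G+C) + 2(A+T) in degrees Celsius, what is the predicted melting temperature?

40°C

G=5, C=5, T=0, A=0
So N_AT = 0 and N_GC = 10.
Tm = 4·10 + 2·0 = 40 + 0 = 40°C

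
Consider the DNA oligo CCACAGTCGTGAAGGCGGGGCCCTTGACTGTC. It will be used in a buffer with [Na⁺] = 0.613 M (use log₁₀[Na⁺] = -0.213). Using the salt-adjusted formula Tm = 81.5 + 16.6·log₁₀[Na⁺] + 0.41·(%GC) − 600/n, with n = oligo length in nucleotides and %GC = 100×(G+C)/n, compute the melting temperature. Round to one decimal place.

Length n = 32. Scanning the sequence gives A=5, T=6, C=10, G=11.
G+C = 21, so %GC = 21/32 × 100 = 65.625%
Salt term: 16.6 × (-0.213) = -3.536
GC term: 0.41 × 65.625 = 26.906; length term: −600/32 = −18.75
Tm = 81.5 + (-3.536) + 26.906 − 18.75 = 86.12 → 86.1°C

86.1°C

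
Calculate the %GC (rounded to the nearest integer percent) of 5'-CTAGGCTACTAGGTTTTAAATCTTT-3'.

32%

Base counts: T=11, C=4, G=4, A=6
G+C = 4 + 4 = 8 out of 25 bases
%GC = 8/25 × 100 = 32% ≈ 32%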